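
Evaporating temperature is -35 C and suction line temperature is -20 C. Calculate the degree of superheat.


Superheat = T_suction - T_evap
Superheat = -20 - (-35)
Superheat = 15 K

15


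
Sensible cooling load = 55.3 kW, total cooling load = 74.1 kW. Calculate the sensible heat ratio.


SHR = Q_sensible / Q_total
SHR = 55.3 / 74.1
SHR = 0.746

0.746


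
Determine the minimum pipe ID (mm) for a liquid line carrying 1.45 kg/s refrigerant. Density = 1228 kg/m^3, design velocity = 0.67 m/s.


A = m_dot / (rho * v) = 1.45 / (1228 * 0.67) = 0.001762360834 m^2
d = sqrt(4*A/pi) * 1000
d = 47.4 mm

47.4


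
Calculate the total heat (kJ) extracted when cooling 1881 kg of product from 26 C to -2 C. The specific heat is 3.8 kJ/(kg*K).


dT = 26 - (-2) = 28 K
Q = m * cp * dT = 1881 * 3.8 * 28
Q = 200138 kJ

200138


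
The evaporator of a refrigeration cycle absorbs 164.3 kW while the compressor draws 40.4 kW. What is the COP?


COP = Q_evap / W
COP = 164.3 / 40.4
COP = 4.067

4.067


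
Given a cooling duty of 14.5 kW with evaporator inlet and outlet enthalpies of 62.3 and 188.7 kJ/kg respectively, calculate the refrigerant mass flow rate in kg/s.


dh = 188.7 - 62.3 = 126.4 kJ/kg
m_dot = Q / dh = 14.5 / 126.4 = 0.1147 kg/s

0.1147


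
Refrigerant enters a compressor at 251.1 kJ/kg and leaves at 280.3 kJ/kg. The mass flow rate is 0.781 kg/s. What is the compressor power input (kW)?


dh = 280.3 - 251.1 = 29.2 kJ/kg
W = m_dot * dh = 0.781 * 29.2 = 22.81 kW

22.81


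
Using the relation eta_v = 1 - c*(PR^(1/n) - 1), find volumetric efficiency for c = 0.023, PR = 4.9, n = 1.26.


PR^(1/n) = 4.9^(1/1.26) = 3.52999969
eta_v = 1 - 0.023 * (3.52999969 - 1)
eta_v = 0.9418

0.9418


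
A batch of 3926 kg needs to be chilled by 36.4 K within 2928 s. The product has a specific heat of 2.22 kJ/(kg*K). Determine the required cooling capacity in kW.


Q = m * cp * dT / t
Q = 3926 * 2.22 * 36.4 / 2928
Q = 108.351 kW

108.351


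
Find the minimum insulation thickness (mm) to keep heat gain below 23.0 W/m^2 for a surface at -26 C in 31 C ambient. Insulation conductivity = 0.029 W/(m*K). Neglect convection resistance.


dT = 31 - (-26) = 57 K
thickness = k * dT / q_max * 1000
thickness = 0.029 * 57 / 23.0 * 1000
thickness = 71.9 mm

71.9


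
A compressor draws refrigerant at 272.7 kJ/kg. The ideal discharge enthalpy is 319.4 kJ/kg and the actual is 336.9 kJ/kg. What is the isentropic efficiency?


dh_ideal = 319.4 - 272.7 = 46.7 kJ/kg
dh_actual = 336.9 - 272.7 = 64.2 kJ/kg
eta_s = dh_ideal / dh_actual = 46.7 / 64.2
eta_s = 0.7274

0.7274


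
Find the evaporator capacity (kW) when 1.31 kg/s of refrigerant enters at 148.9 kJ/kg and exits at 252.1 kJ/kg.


dh = 252.1 - 148.9 = 103.2 kJ/kg
Q_evap = m_dot * dh = 1.31 * 103.2
Q_evap = 135.19 kW

135.19


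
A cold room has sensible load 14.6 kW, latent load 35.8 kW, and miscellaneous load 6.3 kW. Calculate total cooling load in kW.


Q_total = Q_s + Q_l + Q_misc
Q_total = 14.6 + 35.8 + 6.3
Q_total = 56.7 kW

56.7


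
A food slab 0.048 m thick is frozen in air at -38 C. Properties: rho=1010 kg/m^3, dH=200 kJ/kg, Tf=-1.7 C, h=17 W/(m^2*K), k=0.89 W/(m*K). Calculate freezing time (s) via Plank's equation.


dT = -1.7 - (-38) = 36.3 K
term1 = a/(2h) = 0.048/(2*17) = 0.001411764706
term2 = a^2/(8k) = 0.048^2/(8*0.89) = 0.0003235955056
t = rho*dH*1000/dT * (term1 + term2)
t = 1010*200*1000/36.3 * (0.001411764706 + 0.0003235955056)
t = 9657 s

9657


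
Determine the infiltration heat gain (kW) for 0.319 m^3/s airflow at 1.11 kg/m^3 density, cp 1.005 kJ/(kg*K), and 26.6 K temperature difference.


Q = V_dot * rho * cp * dT
Q = 0.319 * 1.11 * 1.005 * 26.6
Q = 9.466 kW

9.466


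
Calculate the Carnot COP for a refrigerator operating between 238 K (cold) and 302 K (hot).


dT = 302 - 238 = 64 K
COP_carnot = T_cold / dT = 238 / 64
COP_carnot = 3.719

3.719


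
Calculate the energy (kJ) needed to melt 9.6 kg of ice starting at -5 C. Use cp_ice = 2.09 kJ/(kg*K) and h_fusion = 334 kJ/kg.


Sensible heat = cp * dT = 2.09 * 5 = 10.45 kJ/kg
Total per kg = 10.45 + 334 = 344.45 kJ/kg
Q = m * total = 9.6 * 344.45
Q = 3306.7 kJ

3306.7


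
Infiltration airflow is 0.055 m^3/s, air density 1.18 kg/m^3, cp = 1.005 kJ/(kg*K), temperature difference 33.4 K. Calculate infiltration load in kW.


Q = V_dot * rho * cp * dT
Q = 0.055 * 1.18 * 1.005 * 33.4
Q = 2.178 kW

2.178


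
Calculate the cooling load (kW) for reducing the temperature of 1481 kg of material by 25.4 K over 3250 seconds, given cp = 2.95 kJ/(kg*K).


Q = m * cp * dT / t
Q = 1481 * 2.95 * 25.4 / 3250
Q = 34.145 kW

34.145


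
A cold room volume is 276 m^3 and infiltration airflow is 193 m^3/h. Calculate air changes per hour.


ACH = flow / volume
ACH = 193 / 276
ACH = 0.699

0.699


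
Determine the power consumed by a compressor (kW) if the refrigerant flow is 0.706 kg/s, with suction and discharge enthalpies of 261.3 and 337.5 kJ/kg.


dh = 337.5 - 261.3 = 76.2 kJ/kg
W = m_dot * dh = 0.706 * 76.2 = 53.8 kW

53.8


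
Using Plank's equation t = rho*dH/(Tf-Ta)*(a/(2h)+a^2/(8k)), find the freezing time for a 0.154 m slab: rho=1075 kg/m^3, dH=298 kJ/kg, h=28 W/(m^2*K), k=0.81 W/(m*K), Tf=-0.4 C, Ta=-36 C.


dT = -0.4 - (-36) = 35.6 K
term1 = a/(2h) = 0.154/(2*28) = 0.00275
term2 = a^2/(8k) = 0.154^2/(8*0.81) = 0.003659876543
t = rho*dH*1000/dT * (term1 + term2)
t = 1075*298*1000/35.6 * (0.00275 + 0.003659876543)
t = 57680 s

57680


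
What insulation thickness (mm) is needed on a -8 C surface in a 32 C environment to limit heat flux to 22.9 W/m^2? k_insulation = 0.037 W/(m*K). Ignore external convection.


dT = 32 - (-8) = 40 K
thickness = k * dT / q_max * 1000
thickness = 0.037 * 40 / 22.9 * 1000
thickness = 64.6 mm

64.6


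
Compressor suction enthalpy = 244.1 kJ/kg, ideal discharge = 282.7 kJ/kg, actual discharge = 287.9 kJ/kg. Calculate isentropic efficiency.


dh_ideal = 282.7 - 244.1 = 38.6 kJ/kg
dh_actual = 287.9 - 244.1 = 43.8 kJ/kg
eta_s = dh_ideal / dh_actual = 38.6 / 43.8
eta_s = 0.8813

0.8813


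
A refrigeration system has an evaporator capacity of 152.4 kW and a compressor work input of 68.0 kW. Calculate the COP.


COP = Q_evap / W
COP = 152.4 / 68.0
COP = 2.241

2.241


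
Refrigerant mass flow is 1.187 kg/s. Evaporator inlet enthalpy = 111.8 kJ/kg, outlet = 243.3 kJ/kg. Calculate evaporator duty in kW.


dh = 243.3 - 111.8 = 131.5 kJ/kg
Q_evap = m_dot * dh = 1.187 * 131.5
Q_evap = 156.09 kW

156.09


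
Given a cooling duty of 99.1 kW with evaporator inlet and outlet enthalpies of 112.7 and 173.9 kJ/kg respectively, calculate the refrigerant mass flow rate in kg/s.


dh = 173.9 - 112.7 = 61.2 kJ/kg
m_dot = Q / dh = 99.1 / 61.2 = 1.6193 kg/s

1.6193


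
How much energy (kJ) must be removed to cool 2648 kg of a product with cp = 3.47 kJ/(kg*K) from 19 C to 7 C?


dT = 19 - (7) = 12 K
Q = m * cp * dT = 2648 * 3.47 * 12
Q = 110263 kJ

110263


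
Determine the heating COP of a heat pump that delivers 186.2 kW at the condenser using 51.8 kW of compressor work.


COP_hp = Q_cond / W
COP_hp = 186.2 / 51.8
COP_hp = 3.595

3.595


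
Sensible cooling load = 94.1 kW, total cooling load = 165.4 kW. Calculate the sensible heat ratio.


SHR = Q_sensible / Q_total
SHR = 94.1 / 165.4
SHR = 0.569

0.569


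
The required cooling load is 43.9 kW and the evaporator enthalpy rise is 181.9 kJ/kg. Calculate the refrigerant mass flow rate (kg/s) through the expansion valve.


m_dot = Q / dh
m_dot = 43.9 / 181.9
m_dot = 0.2413 kg/s

0.2413


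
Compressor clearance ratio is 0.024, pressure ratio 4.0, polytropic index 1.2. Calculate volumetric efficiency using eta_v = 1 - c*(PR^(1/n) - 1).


PR^(1/n) = 4.0^(1/1.2) = 3.1748021
eta_v = 1 - 0.024 * (3.1748021 - 1)
eta_v = 0.9478

0.9478


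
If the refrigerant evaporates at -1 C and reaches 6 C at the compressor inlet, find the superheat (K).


Superheat = T_suction - T_evap
Superheat = 6 - (-1)
Superheat = 7 K

7


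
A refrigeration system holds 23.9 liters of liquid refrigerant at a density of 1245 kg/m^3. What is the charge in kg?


Charge = V * rho / 1000
Charge = 23.9 * 1245 / 1000
Charge = 29.76 kg

29.76


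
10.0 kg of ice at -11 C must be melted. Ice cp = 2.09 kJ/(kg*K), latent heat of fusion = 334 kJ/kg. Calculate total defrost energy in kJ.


Sensible heat = cp * dT = 2.09 * 11 = 22.99 kJ/kg
Total per kg = 22.99 + 334 = 356.99 kJ/kg
Q = m * total = 10.0 * 356.99
Q = 3569.9 kJ

3569.9


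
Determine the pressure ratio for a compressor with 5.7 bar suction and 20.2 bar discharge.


PR = P_high / P_low
PR = 20.2 / 5.7
PR = 3.544

3.544


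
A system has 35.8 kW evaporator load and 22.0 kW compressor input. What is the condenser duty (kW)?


Q_cond = Q_evap + W
Q_cond = 35.8 + 22.0
Q_cond = 57.8 kW

57.8


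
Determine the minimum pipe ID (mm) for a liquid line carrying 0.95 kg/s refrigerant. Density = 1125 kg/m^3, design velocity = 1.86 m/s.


A = m_dot / (rho * v) = 0.95 / (1125 * 1.86) = 0.0004540023895 m^2
d = sqrt(4*A/pi) * 1000
d = 24.0 mm

24.0


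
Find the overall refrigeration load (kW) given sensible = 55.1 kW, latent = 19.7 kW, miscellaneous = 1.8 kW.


Q_total = Q_s + Q_l + Q_misc
Q_total = 55.1 + 19.7 + 1.8
Q_total = 76.6 kW

76.6


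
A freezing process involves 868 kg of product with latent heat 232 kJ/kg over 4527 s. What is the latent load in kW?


Q_lat = m * h_fg / t
Q_lat = 868 * 232 / 4527
Q_lat = 44.48 kW

44.48


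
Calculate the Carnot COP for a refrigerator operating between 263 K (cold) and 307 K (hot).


dT = 307 - 263 = 44 K
COP_carnot = T_cold / dT = 263 / 44
COP_carnot = 5.977

5.977


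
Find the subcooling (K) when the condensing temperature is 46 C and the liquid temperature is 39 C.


Subcooling = T_cond - T_liquid
Subcooling = 46 - 39
Subcooling = 7 K

7


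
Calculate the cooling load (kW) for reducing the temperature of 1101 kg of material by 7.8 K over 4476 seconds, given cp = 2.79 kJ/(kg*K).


Q = m * cp * dT / t
Q = 1101 * 2.79 * 7.8 / 4476
Q = 5.353 kW

5.353


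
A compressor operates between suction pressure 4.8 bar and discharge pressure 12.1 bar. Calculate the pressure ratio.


PR = P_high / P_low
PR = 12.1 / 4.8
PR = 2.521

2.521


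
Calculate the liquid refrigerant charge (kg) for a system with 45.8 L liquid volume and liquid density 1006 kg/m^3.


Charge = V * rho / 1000
Charge = 45.8 * 1006 / 1000
Charge = 46.07 kg

46.07


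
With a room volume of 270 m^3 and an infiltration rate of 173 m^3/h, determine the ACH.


ACH = flow / volume
ACH = 173 / 270
ACH = 0.641

0.641


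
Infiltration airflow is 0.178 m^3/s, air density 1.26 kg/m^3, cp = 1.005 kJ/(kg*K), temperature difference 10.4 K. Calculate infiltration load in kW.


Q = V_dot * rho * cp * dT
Q = 0.178 * 1.26 * 1.005 * 10.4
Q = 2.344 kW

2.344


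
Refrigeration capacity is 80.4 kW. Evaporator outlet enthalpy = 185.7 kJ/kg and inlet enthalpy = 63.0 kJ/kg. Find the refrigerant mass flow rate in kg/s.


dh = 185.7 - 63.0 = 122.7 kJ/kg
m_dot = Q / dh = 80.4 / 122.7 = 0.6553 kg/s

0.6553


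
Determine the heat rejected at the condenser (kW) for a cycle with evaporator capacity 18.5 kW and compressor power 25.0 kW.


Q_cond = Q_evap + W
Q_cond = 18.5 + 25.0
Q_cond = 43.5 kW

43.5


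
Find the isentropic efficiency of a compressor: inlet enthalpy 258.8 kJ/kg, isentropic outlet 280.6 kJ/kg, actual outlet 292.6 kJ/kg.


dh_ideal = 280.6 - 258.8 = 21.8 kJ/kg
dh_actual = 292.6 - 258.8 = 33.8 kJ/kg
eta_s = dh_ideal / dh_actual = 21.8 / 33.8
eta_s = 0.645

0.645


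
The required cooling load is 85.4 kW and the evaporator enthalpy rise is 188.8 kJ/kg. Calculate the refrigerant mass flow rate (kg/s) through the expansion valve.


m_dot = Q / dh
m_dot = 85.4 / 188.8
m_dot = 0.4523 kg/s

0.4523


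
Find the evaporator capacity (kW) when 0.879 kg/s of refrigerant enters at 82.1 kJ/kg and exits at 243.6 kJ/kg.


dh = 243.6 - 82.1 = 161.5 kJ/kg
Q_evap = m_dot * dh = 0.879 * 161.5
Q_evap = 141.96 kW

141.96


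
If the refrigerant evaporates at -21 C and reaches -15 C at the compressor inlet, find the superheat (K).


Superheat = T_suction - T_evap
Superheat = -15 - (-21)
Superheat = 6 K

6


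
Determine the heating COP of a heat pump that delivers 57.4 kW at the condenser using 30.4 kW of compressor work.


COP_hp = Q_cond / W
COP_hp = 57.4 / 30.4
COP_hp = 1.888

1.888


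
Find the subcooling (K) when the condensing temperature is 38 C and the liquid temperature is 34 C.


Subcooling = T_cond - T_liquid
Subcooling = 38 - 34
Subcooling = 4 K

4


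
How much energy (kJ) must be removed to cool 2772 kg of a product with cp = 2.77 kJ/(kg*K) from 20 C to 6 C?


dT = 20 - (6) = 14 K
Q = m * cp * dT = 2772 * 2.77 * 14
Q = 107498 kJ

107498


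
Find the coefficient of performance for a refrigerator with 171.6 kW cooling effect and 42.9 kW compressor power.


COP = Q_evap / W
COP = 171.6 / 42.9
COP = 4.0

4.0


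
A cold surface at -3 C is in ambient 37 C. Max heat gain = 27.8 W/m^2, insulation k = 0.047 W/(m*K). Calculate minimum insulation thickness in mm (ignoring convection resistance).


dT = 37 - (-3) = 40 K
thickness = k * dT / q_max * 1000
thickness = 0.047 * 40 / 27.8 * 1000
thickness = 67.6 mm

67.6


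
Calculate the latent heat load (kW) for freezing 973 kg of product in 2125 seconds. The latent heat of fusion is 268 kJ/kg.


Q_lat = m * h_fg / t
Q_lat = 973 * 268 / 2125
Q_lat = 122.71 kW

122.71


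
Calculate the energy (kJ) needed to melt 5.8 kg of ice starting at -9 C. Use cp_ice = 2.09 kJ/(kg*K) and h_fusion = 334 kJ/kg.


Sensible heat = cp * dT = 2.09 * 9 = 18.81 kJ/kg
Total per kg = 18.81 + 334 = 352.81 kJ/kg
Q = m * total = 5.8 * 352.81
Q = 2046.3 kJ

2046.3


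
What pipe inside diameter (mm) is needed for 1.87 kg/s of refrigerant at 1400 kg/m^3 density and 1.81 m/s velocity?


A = m_dot / (rho * v) = 1.87 / (1400 * 1.81) = 0.0007379636938 m^2
d = sqrt(4*A/pi) * 1000
d = 30.7 mm

30.7


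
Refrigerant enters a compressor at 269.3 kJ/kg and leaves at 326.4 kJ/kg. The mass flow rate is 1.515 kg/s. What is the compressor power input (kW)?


dh = 326.4 - 269.3 = 57.1 kJ/kg
W = m_dot * dh = 1.515 * 57.1 = 86.51 kW

86.51


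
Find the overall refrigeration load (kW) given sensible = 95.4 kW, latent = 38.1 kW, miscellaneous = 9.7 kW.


Q_total = Q_s + Q_l + Q_misc
Q_total = 95.4 + 38.1 + 9.7
Q_total = 143.2 kW

143.2


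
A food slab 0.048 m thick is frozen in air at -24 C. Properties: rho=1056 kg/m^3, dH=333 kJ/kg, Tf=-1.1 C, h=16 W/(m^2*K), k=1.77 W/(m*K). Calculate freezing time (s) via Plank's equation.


dT = -1.1 - (-24) = 22.9 K
term1 = a/(2h) = 0.048/(2*16) = 0.0015
term2 = a^2/(8k) = 0.048^2/(8*1.77) = 0.0001627118644
t = rho*dH*1000/dT * (term1 + term2)
t = 1056*333*1000/22.9 * (0.0015 + 0.0001627118644)
t = 25532 s

25532


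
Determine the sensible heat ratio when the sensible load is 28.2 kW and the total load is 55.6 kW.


SHR = Q_sensible / Q_total
SHR = 28.2 / 55.6
SHR = 0.507

0.507


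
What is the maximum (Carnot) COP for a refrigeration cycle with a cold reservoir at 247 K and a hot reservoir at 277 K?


dT = 277 - 247 = 30 K
COP_carnot = T_cold / dT = 247 / 30
COP_carnot = 8.233

8.233


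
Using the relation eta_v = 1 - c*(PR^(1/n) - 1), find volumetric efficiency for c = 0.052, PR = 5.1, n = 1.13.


PR^(1/n) = 5.1^(1/1.13) = 4.22832438
eta_v = 1 - 0.052 * (4.22832438 - 1)
eta_v = 0.8321

0.8321


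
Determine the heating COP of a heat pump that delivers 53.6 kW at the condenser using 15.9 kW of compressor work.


COP_hp = Q_cond / W
COP_hp = 53.6 / 15.9
COP_hp = 3.371

3.371


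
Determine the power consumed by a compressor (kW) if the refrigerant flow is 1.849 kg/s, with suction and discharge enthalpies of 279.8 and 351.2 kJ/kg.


dh = 351.2 - 279.8 = 71.4 kJ/kg
W = m_dot * dh = 1.849 * 71.4 = 132.02 kW

132.02


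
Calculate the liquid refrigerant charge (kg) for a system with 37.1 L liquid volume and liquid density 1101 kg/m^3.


Charge = V * rho / 1000
Charge = 37.1 * 1101 / 1000
Charge = 40.85 kg

40.85


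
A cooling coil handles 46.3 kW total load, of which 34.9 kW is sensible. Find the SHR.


SHR = Q_sensible / Q_total
SHR = 34.9 / 46.3
SHR = 0.754

0.754


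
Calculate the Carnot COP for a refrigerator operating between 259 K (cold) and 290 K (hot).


dT = 290 - 259 = 31 K
COP_carnot = T_cold / dT = 259 / 31
COP_carnot = 8.355

8.355


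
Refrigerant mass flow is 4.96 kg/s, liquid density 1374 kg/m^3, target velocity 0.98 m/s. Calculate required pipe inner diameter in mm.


A = m_dot / (rho * v) = 4.96 / (1374 * 0.98) = 0.003683569498 m^2
d = sqrt(4*A/pi) * 1000
d = 68.5 mm

68.5


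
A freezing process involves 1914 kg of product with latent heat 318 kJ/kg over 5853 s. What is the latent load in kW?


Q_lat = m * h_fg / t
Q_lat = 1914 * 318 / 5853
Q_lat = 103.99 kW

103.99


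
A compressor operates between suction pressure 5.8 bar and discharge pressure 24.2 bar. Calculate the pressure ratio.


PR = P_high / P_low
PR = 24.2 / 5.8
PR = 4.172

4.172


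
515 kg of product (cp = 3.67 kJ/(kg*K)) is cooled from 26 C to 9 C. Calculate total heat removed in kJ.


dT = 26 - (9) = 17 K
Q = m * cp * dT = 515 * 3.67 * 17
Q = 32131 kJ

32131


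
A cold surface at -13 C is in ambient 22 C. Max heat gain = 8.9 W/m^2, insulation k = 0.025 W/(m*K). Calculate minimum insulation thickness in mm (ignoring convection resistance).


dT = 22 - (-13) = 35 K
thickness = k * dT / q_max * 1000
thickness = 0.025 * 35 / 8.9 * 1000
thickness = 98.3 mm

98.3


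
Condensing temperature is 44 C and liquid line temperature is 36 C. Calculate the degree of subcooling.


Subcooling = T_cond - T_liquid
Subcooling = 44 - 36
Subcooling = 8 K

8


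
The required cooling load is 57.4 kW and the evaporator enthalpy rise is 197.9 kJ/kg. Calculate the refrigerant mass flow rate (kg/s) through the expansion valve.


m_dot = Q / dh
m_dot = 57.4 / 197.9
m_dot = 0.29 kg/s

0.29


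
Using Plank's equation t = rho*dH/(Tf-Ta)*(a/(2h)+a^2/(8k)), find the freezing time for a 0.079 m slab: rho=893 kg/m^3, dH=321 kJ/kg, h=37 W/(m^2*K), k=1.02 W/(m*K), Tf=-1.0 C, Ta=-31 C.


dT = -1.0 - (-31) = 30.0 K
term1 = a/(2h) = 0.079/(2*37) = 0.001067567568
term2 = a^2/(8k) = 0.079^2/(8*1.02) = 0.0007648284314
t = rho*dH*1000/dT * (term1 + term2)
t = 893*321*1000/30.0 * (0.001067567568 + 0.0007648284314)
t = 17509 s

17509


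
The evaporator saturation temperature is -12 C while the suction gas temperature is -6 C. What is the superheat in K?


Superheat = T_suction - T_evap
Superheat = -6 - (-12)
Superheat = 6 K

6


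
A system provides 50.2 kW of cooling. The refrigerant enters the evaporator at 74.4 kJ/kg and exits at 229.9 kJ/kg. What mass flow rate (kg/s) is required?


dh = 229.9 - 74.4 = 155.5 kJ/kg
m_dot = Q / dh = 50.2 / 155.5 = 0.3228 kg/s

0.3228


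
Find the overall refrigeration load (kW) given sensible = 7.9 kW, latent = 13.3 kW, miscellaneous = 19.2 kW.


Q_total = Q_s + Q_l + Q_misc
Q_total = 7.9 + 13.3 + 19.2
Q_total = 40.4 kW

40.4


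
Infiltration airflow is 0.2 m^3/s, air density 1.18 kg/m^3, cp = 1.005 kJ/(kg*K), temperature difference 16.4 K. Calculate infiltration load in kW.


Q = V_dot * rho * cp * dT
Q = 0.2 * 1.18 * 1.005 * 16.4
Q = 3.89 kW

3.89


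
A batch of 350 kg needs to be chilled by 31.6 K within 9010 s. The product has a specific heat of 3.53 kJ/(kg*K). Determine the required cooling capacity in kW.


Q = m * cp * dT / t
Q = 350 * 3.53 * 31.6 / 9010
Q = 4.333 kW

4.333


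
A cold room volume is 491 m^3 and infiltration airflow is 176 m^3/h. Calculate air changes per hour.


ACH = flow / volume
ACH = 176 / 491
ACH = 0.358

0.358


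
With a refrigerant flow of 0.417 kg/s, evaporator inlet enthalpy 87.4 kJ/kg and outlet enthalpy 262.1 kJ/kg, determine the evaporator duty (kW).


dh = 262.1 - 87.4 = 174.7 kJ/kg
Q_evap = m_dot * dh = 0.417 * 174.7
Q_evap = 72.85 kW

72.85


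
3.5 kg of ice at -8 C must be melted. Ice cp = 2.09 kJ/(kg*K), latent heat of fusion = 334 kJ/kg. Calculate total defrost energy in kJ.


Sensible heat = cp * dT = 2.09 * 8 = 16.72 kJ/kg
Total per kg = 16.72 + 334 = 350.72 kJ/kg
Q = m * total = 3.5 * 350.72
Q = 1227.5 kJ

1227.5


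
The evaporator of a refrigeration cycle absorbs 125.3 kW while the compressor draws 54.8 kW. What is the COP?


COP = Q_evap / W
COP = 125.3 / 54.8
COP = 2.286

2.286


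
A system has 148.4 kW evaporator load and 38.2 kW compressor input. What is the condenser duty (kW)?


Q_cond = Q_evap + W
Q_cond = 148.4 + 38.2
Q_cond = 186.6 kW

186.6


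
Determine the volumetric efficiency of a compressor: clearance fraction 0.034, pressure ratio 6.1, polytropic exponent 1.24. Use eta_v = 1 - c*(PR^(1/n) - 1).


PR^(1/n) = 6.1^(1/1.24) = 4.29863442
eta_v = 1 - 0.034 * (4.29863442 - 1)
eta_v = 0.8878

0.8878


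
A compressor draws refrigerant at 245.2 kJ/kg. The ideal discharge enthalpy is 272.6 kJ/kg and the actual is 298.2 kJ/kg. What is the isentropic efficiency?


dh_ideal = 272.6 - 245.2 = 27.4 kJ/kg
dh_actual = 298.2 - 245.2 = 53.0 kJ/kg
eta_s = dh_ideal / dh_actual = 27.4 / 53.0
eta_s = 0.517

0.517


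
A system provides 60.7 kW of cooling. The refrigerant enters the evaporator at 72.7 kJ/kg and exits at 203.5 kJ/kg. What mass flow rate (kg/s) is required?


dh = 203.5 - 72.7 = 130.8 kJ/kg
m_dot = Q / dh = 60.7 / 130.8 = 0.4641 kg/s

0.4641


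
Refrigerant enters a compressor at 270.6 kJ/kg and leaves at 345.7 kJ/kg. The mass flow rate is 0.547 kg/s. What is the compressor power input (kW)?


dh = 345.7 - 270.6 = 75.1 kJ/kg
W = m_dot * dh = 0.547 * 75.1 = 41.08 kW

41.08


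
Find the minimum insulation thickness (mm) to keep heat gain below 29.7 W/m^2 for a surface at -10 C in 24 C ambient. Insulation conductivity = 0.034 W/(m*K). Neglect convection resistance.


dT = 24 - (-10) = 34 K
thickness = k * dT / q_max * 1000
thickness = 0.034 * 34 / 29.7 * 1000
thickness = 38.9 mm

38.9


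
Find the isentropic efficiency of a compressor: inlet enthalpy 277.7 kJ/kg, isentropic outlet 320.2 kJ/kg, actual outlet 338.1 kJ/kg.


dh_ideal = 320.2 - 277.7 = 42.5 kJ/kg
dh_actual = 338.1 - 277.7 = 60.4 kJ/kg
eta_s = dh_ideal / dh_actual = 42.5 / 60.4
eta_s = 0.7036

0.7036


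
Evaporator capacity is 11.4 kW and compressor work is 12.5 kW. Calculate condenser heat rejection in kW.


Q_cond = Q_evap + W
Q_cond = 11.4 + 12.5
Q_cond = 23.9 kW

23.9


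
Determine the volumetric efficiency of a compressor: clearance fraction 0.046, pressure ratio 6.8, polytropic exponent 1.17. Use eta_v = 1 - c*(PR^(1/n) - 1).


PR^(1/n) = 6.8^(1/1.17) = 5.14690413
eta_v = 1 - 0.046 * (5.14690413 - 1)
eta_v = 0.8092

0.8092


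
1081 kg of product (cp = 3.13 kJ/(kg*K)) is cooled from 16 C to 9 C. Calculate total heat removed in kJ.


dT = 16 - (9) = 7 K
Q = m * cp * dT = 1081 * 3.13 * 7
Q = 23685 kJ

23685


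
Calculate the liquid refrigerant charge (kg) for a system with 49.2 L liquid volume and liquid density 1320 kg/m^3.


Charge = V * rho / 1000
Charge = 49.2 * 1320 / 1000
Charge = 64.94 kg

64.94


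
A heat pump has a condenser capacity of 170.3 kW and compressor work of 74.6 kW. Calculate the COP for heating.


COP_hp = Q_cond / W
COP_hp = 170.3 / 74.6
COP_hp = 2.283

2.283


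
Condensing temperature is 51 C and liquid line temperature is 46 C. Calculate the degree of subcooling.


Subcooling = T_cond - T_liquid
Subcooling = 51 - 46
Subcooling = 5 K

5


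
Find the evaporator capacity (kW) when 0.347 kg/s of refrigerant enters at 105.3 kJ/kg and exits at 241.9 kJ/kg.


dh = 241.9 - 105.3 = 136.6 kJ/kg
Q_evap = m_dot * dh = 0.347 * 136.6
Q_evap = 47.4 kW

47.4


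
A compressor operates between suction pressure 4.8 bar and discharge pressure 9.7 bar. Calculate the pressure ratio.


PR = P_high / P_low
PR = 9.7 / 4.8
PR = 2.021

2.021


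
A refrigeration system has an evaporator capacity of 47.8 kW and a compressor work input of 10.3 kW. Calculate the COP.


COP = Q_evap / W
COP = 47.8 / 10.3
COP = 4.641

4.641


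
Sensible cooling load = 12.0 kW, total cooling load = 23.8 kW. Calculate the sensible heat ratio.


SHR = Q_sensible / Q_total
SHR = 12.0 / 23.8
SHR = 0.504

0.504


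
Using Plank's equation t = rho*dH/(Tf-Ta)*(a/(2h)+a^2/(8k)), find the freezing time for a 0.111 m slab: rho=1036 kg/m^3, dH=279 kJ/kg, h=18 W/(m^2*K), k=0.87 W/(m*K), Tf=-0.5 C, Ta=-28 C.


dT = -0.5 - (-28) = 27.5 K
term1 = a/(2h) = 0.111/(2*18) = 0.003083333333
term2 = a^2/(8k) = 0.111^2/(8*0.87) = 0.001770258621
t = rho*dH*1000/dT * (term1 + term2)
t = 1036*279*1000/27.5 * (0.003083333333 + 0.001770258621)
t = 51015 s

51015


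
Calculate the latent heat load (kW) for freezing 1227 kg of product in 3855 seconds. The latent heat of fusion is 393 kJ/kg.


Q_lat = m * h_fg / t
Q_lat = 1227 * 393 / 3855
Q_lat = 125.09 kW

125.09


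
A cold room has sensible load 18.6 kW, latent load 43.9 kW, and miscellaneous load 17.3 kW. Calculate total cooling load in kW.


Q_total = Q_s + Q_l + Q_misc
Q_total = 18.6 + 43.9 + 17.3
Q_total = 79.8 kW

79.8


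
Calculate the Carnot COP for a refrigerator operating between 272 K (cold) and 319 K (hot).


dT = 319 - 272 = 47 K
COP_carnot = T_cold / dT = 272 / 47
COP_carnot = 5.787

5.787


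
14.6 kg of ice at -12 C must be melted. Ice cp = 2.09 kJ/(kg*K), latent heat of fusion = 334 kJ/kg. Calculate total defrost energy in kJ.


Sensible heat = cp * dT = 2.09 * 12 = 25.08 kJ/kg
Total per kg = 25.08 + 334 = 359.08 kJ/kg
Q = m * total = 14.6 * 359.08
Q = 5242.6 kJ

5242.6


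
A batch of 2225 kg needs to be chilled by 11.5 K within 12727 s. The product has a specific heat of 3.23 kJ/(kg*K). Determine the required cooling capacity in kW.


Q = m * cp * dT / t
Q = 2225 * 3.23 * 11.5 / 12727
Q = 6.494 kW

6.494


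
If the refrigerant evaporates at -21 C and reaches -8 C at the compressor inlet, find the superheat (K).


Superheat = T_suction - T_evap
Superheat = -8 - (-21)
Superheat = 13 K

13


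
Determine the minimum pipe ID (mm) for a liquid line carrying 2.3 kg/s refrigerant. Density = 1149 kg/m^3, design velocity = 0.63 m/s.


A = m_dot / (rho * v) = 2.3 / (1149 * 0.63) = 0.003177366102 m^2
d = sqrt(4*A/pi) * 1000
d = 63.6 mm

63.6


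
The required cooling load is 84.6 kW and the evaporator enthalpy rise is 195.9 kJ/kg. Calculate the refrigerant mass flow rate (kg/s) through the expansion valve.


m_dot = Q / dh
m_dot = 84.6 / 195.9
m_dot = 0.4319 kg/s

0.4319


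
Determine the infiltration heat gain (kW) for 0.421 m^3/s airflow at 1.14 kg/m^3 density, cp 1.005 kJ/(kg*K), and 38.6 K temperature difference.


Q = V_dot * rho * cp * dT
Q = 0.421 * 1.14 * 1.005 * 38.6
Q = 18.618 kW

18.618


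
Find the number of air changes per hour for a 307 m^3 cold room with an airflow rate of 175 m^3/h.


ACH = flow / volume
ACH = 175 / 307
ACH = 0.57

0.57


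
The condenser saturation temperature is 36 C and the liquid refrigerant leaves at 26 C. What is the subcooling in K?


Subcooling = T_cond - T_liquid
Subcooling = 36 - 26
Subcooling = 10 K

10


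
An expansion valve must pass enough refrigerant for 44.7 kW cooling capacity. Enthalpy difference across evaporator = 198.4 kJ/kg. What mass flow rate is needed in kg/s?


m_dot = Q / dh
m_dot = 44.7 / 198.4
m_dot = 0.2253 kg/s

0.2253


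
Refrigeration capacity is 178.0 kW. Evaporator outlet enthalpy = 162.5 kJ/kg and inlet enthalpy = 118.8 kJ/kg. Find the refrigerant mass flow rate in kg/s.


dh = 162.5 - 118.8 = 43.7 kJ/kg
m_dot = Q / dh = 178.0 / 43.7 = 4.0732 kg/s

4.0732


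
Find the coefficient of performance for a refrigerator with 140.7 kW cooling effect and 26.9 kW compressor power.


COP = Q_evap / W
COP = 140.7 / 26.9
COP = 5.23

5.23


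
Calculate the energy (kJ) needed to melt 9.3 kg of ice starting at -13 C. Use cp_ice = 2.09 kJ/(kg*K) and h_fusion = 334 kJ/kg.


Sensible heat = cp * dT = 2.09 * 13 = 27.17 kJ/kg
Total per kg = 27.17 + 334 = 361.17 kJ/kg
Q = m * total = 9.3 * 361.17
Q = 3358.9 kJ

3358.9


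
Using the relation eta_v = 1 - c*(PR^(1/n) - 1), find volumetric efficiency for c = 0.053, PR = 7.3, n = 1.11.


PR^(1/n) = 7.3^(1/1.11) = 5.99471226
eta_v = 1 - 0.053 * (5.99471226 - 1)
eta_v = 0.7353

0.7353


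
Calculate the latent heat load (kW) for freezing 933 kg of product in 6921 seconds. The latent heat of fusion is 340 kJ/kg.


Q_lat = m * h_fg / t
Q_lat = 933 * 340 / 6921
Q_lat = 45.83 kW

45.83


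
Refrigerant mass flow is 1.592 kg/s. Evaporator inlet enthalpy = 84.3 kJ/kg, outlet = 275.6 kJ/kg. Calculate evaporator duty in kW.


dh = 275.6 - 84.3 = 191.3 kJ/kg
Q_evap = m_dot * dh = 1.592 * 191.3
Q_evap = 304.55 kW

304.55


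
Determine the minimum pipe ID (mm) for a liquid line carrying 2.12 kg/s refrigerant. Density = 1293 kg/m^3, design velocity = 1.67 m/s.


A = m_dot / (rho * v) = 2.12 / (1293 * 1.67) = 0.0009817951105 m^2
d = sqrt(4*A/pi) * 1000
d = 35.4 mm

35.4


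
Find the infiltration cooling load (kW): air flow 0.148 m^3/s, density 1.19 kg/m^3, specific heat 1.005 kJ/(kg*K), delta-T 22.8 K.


Q = V_dot * rho * cp * dT
Q = 0.148 * 1.19 * 1.005 * 22.8
Q = 4.036 kW

4.036


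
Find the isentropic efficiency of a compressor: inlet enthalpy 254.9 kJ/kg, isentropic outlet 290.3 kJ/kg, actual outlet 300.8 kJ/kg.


dh_ideal = 290.3 - 254.9 = 35.4 kJ/kg
dh_actual = 300.8 - 254.9 = 45.9 kJ/kg
eta_s = dh_ideal / dh_actual = 35.4 / 45.9
eta_s = 0.7712

0.7712


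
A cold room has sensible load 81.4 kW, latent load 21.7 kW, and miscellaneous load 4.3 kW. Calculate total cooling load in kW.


Q_total = Q_s + Q_l + Q_misc
Q_total = 81.4 + 21.7 + 4.3
Q_total = 107.4 kW

107.4


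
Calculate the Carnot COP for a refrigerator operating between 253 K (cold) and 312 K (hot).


dT = 312 - 253 = 59 K
COP_carnot = T_cold / dT = 253 / 59
COP_carnot = 4.288

4.288


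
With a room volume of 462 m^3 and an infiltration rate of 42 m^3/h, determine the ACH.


ACH = flow / volume
ACH = 42 / 462
ACH = 0.091

0.091


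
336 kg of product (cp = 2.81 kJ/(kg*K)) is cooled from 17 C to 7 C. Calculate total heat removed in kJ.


dT = 17 - (7) = 10 K
Q = m * cp * dT = 336 * 2.81 * 10
Q = 9442 kJ

9442


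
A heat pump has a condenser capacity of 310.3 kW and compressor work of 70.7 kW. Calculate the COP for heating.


COP_hp = Q_cond / W
COP_hp = 310.3 / 70.7
COP_hp = 4.389

4.389


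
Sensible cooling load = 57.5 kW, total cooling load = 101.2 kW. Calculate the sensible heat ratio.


SHR = Q_sensible / Q_total
SHR = 57.5 / 101.2
SHR = 0.568

0.568


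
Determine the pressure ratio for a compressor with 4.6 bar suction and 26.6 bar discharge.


PR = P_high / P_low
PR = 26.6 / 4.6
PR = 5.783

5.783


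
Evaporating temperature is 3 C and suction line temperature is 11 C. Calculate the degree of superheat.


Superheat = T_suction - T_evap
Superheat = 11 - (3)
Superheat = 8 K

8


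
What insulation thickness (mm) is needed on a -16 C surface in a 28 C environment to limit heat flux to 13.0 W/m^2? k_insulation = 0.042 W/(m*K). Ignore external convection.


dT = 28 - (-16) = 44 K
thickness = k * dT / q_max * 1000
thickness = 0.042 * 44 / 13.0 * 1000
thickness = 142.2 mm

142.2


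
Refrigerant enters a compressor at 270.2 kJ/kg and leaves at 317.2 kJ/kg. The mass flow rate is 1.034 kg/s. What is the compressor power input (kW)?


dh = 317.2 - 270.2 = 47.0 kJ/kg
W = m_dot * dh = 1.034 * 47.0 = 48.6 kW

48.6


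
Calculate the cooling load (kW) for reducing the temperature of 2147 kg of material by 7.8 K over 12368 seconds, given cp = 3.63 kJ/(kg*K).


Q = m * cp * dT / t
Q = 2147 * 3.63 * 7.8 / 12368
Q = 4.915 kW

4.915


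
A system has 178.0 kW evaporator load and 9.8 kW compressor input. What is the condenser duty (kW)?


Q_cond = Q_evap + W
Q_cond = 178.0 + 9.8
Q_cond = 187.8 kW

187.8


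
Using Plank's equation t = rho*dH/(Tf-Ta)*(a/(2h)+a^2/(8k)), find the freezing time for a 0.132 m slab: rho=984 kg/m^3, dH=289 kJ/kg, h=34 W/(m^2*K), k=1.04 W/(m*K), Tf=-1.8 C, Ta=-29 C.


dT = -1.8 - (-29) = 27.2 K
term1 = a/(2h) = 0.132/(2*34) = 0.001941176471
term2 = a^2/(8k) = 0.132^2/(8*1.04) = 0.002094230769
t = rho*dH*1000/dT * (term1 + term2)
t = 984*289*1000/27.2 * (0.001941176471 + 0.002094230769)
t = 42190 s

42190


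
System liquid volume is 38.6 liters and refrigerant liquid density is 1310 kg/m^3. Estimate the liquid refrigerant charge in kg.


Charge = V * rho / 1000
Charge = 38.6 * 1310 / 1000
Charge = 50.57 kg

50.57


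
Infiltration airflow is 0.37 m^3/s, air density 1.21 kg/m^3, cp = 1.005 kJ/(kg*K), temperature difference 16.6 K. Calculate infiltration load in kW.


Q = V_dot * rho * cp * dT
Q = 0.37 * 1.21 * 1.005 * 16.6
Q = 7.469 kW

7.469


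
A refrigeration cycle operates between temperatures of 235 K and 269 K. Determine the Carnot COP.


dT = 269 - 235 = 34 K
COP_carnot = T_cold / dT = 235 / 34
COP_carnot = 6.912

6.912


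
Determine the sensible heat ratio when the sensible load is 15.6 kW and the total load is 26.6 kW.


SHR = Q_sensible / Q_total
SHR = 15.6 / 26.6
SHR = 0.586

0.586


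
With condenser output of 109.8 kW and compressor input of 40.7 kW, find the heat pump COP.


COP_hp = Q_cond / W
COP_hp = 109.8 / 40.7
COP_hp = 2.698

2.698


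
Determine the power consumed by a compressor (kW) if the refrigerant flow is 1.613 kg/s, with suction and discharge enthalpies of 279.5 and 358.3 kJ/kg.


dh = 358.3 - 279.5 = 78.8 kJ/kg
W = m_dot * dh = 1.613 * 78.8 = 127.1 kW

127.1


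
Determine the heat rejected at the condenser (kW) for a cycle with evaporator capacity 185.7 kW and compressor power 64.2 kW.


Q_cond = Q_evap + W
Q_cond = 185.7 + 64.2
Q_cond = 249.9 kW

249.9


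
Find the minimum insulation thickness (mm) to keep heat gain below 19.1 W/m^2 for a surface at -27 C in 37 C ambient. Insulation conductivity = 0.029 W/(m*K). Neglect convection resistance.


dT = 37 - (-27) = 64 K
thickness = k * dT / q_max * 1000
thickness = 0.029 * 64 / 19.1 * 1000
thickness = 97.2 mm

97.2


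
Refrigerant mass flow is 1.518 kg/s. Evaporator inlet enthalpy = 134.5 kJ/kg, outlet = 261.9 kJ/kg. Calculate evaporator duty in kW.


dh = 261.9 - 134.5 = 127.4 kJ/kg
Q_evap = m_dot * dh = 1.518 * 127.4
Q_evap = 193.39 kW

193.39


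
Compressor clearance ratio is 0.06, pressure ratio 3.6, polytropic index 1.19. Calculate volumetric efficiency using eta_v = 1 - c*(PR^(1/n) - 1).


PR^(1/n) = 3.6^(1/1.19) = 2.93414176
eta_v = 1 - 0.06 * (2.93414176 - 1)
eta_v = 0.884

0.884


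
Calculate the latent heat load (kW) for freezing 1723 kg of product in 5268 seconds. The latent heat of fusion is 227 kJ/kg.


Q_lat = m * h_fg / t
Q_lat = 1723 * 227 / 5268
Q_lat = 74.24 kW

74.24


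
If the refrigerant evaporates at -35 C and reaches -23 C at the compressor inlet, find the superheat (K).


Superheat = T_suction - T_evap
Superheat = -23 - (-35)
Superheat = 12 K

12


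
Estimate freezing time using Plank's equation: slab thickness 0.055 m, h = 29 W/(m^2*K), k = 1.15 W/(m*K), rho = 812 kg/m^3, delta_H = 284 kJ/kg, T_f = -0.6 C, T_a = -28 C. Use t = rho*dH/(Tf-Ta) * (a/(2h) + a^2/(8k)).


dT = -0.6 - (-28) = 27.4 K
term1 = a/(2h) = 0.055/(2*29) = 0.0009482758621
term2 = a^2/(8k) = 0.055^2/(8*1.15) = 0.0003288043478
t = rho*dH*1000/dT * (term1 + term2)
t = 812*284*1000/27.4 * (0.0009482758621 + 0.0003288043478)
t = 10748 s

10748


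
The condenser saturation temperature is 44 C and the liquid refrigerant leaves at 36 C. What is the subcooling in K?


Subcooling = T_cond - T_liquid
Subcooling = 44 - 36
Subcooling = 8 K

8


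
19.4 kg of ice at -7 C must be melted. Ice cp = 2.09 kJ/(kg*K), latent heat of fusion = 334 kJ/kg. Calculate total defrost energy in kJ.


Sensible heat = cp * dT = 2.09 * 7 = 14.63 kJ/kg
Total per kg = 14.63 + 334 = 348.63 kJ/kg
Q = m * total = 19.4 * 348.63
Q = 6763.4 kJ

6763.4


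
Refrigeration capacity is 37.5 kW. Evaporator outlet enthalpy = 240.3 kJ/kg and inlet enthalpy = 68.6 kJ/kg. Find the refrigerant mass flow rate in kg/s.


dh = 240.3 - 68.6 = 171.7 kJ/kg
m_dot = Q / dh = 37.5 / 171.7 = 0.2184 kg/s

0.2184


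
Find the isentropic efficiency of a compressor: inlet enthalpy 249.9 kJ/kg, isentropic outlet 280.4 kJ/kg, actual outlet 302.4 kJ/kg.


dh_ideal = 280.4 - 249.9 = 30.5 kJ/kg
dh_actual = 302.4 - 249.9 = 52.5 kJ/kg
eta_s = dh_ideal / dh_actual = 30.5 / 52.5
eta_s = 0.581

0.581


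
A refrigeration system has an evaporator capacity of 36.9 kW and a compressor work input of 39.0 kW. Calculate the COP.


COP = Q_evap / W
COP = 36.9 / 39.0
COP = 0.946

0.946


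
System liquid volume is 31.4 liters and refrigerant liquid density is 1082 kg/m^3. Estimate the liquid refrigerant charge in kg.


Charge = V * rho / 1000
Charge = 31.4 * 1082 / 1000
Charge = 33.97 kg

33.97


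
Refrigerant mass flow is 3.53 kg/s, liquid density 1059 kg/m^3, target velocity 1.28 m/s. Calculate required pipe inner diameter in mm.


A = m_dot / (rho * v) = 3.53 / (1059 * 1.28) = 0.002604166667 m^2
d = sqrt(4*A/pi) * 1000
d = 57.6 mm

57.6


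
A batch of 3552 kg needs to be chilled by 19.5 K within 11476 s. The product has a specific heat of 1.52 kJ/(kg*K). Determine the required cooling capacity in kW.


Q = m * cp * dT / t
Q = 3552 * 1.52 * 19.5 / 11476
Q = 9.174 kW

9.174


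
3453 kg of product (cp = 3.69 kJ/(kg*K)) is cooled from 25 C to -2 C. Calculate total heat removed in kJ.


dT = 25 - (-2) = 27 K
Q = m * cp * dT = 3453 * 3.69 * 27
Q = 344022 kJ

344022


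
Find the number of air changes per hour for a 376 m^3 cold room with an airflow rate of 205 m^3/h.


ACH = flow / volume
ACH = 205 / 376
ACH = 0.545

0.545


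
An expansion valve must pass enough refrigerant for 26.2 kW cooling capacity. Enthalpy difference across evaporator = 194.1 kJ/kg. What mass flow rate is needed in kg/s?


m_dot = Q / dh
m_dot = 26.2 / 194.1
m_dot = 0.135 kg/s

0.135


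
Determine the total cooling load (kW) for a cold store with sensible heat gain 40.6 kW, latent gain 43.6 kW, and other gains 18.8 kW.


Q_total = Q_s + Q_l + Q_misc
Q_total = 40.6 + 43.6 + 18.8
Q_total = 103.0 kW

103.0


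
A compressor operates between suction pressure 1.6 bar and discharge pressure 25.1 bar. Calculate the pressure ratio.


PR = P_high / P_low
PR = 25.1 / 1.6
PR = 15.688

15.688


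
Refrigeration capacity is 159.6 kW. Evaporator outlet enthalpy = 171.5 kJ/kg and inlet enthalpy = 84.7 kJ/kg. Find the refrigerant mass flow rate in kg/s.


dh = 171.5 - 84.7 = 86.8 kJ/kg
m_dot = Q / dh = 159.6 / 86.8 = 1.8387 kg/s

1.8387


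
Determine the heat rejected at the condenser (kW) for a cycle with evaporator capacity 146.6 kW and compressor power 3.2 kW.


Q_cond = Q_evap + W
Q_cond = 146.6 + 3.2
Q_cond = 149.8 kW

149.8


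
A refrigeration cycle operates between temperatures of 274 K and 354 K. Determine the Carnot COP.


dT = 354 - 274 = 80 K
COP_carnot = T_cold / dT = 274 / 80
COP_carnot = 3.425

3.425


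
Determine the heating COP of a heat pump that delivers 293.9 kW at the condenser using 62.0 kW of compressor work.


COP_hp = Q_cond / W
COP_hp = 293.9 / 62.0
COP_hp = 4.74

4.74


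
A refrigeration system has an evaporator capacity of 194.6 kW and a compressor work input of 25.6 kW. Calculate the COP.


COP = Q_evap / W
COP = 194.6 / 25.6
COP = 7.602

7.602
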